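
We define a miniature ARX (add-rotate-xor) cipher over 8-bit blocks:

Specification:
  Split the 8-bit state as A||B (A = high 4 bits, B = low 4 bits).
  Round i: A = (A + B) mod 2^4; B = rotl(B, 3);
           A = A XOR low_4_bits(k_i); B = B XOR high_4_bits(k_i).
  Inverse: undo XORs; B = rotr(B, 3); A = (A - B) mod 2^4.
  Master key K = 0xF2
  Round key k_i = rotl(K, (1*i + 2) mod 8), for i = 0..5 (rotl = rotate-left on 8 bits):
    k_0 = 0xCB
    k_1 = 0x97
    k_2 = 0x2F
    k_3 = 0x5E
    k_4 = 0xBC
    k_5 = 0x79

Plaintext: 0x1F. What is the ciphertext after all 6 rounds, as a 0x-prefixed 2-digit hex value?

s_0 = plaintext = 0x1F
s_1 = Round(s_0, k_0) = 0xB3
s_2 = Round(s_1, k_1) = 0x90
s_3 = Round(s_2, k_2) = 0x62
s_4 = Round(s_3, k_3) = 0x64
s_5 = Round(s_4, k_4) = 0x69
s_6 = Round(s_5, k_5) = 0x6B

0x6B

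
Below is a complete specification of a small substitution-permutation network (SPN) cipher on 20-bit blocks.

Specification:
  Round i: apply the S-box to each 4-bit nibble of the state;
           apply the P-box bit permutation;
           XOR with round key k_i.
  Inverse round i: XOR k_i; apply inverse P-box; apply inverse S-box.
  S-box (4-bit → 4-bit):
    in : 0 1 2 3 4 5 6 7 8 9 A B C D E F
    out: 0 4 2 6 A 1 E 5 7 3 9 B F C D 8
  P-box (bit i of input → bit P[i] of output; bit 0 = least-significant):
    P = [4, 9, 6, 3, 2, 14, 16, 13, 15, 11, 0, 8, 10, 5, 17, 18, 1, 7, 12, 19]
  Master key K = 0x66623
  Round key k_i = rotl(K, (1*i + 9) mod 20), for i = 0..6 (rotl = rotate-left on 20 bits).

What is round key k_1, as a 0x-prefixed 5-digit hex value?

K = 0x66623
k_0 = rotl(K, (1*0+9) mod 20) = rotl(K, 9) = 0xC46CC
k_1 = rotl(K, (1*1+9) mod 20) = rotl(K, 10) = 0x88D99

0x88D99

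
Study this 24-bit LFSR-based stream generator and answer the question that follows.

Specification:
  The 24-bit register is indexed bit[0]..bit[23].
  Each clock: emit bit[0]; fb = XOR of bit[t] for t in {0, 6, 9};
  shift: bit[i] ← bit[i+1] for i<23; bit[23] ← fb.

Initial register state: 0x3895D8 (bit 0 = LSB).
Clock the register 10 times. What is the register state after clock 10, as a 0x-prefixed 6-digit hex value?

0xF14E25

reg_0 = 0x3895D8
clock 1: out=0, reg = 0x9C4AEC
clock 2: out=0, reg = 0x4E2576
clock 3: out=0, reg = 0xA712BB
clock 4: out=1, reg = 0x53895D
clock 5: out=1, reg = 0x29C4AE
clock 6: out=0, reg = 0x14E257
clock 7: out=1, reg = 0x8A712B
clock 8: out=1, reg = 0xC53895
clock 9: out=1, reg = 0xE29C4A
clock 10: out=0, reg = 0xF14E25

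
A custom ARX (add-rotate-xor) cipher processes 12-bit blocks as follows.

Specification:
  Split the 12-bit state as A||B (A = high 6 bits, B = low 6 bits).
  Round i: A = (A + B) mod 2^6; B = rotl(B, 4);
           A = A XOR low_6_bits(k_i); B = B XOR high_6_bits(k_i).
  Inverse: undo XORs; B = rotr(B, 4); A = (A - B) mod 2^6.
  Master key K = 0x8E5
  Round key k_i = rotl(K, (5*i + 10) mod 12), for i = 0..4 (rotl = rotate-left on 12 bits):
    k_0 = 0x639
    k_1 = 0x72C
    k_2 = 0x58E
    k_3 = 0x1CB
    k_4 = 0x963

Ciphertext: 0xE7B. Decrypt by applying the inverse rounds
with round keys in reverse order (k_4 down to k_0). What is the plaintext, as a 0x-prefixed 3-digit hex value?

s_0 = ciphertext = 0xE7B
s_1 = InvRound(s_0, k_4) = 0x879
s_2 = InvRound(s_1, k_3) = 0xBFB
s_3 = InvRound(s_2, k_2) = 0xAF6
s_4 = InvRound(s_3, k_1) = 0x76A
s_5 = InvRound(s_4, k_0) = 0x64B

0x64B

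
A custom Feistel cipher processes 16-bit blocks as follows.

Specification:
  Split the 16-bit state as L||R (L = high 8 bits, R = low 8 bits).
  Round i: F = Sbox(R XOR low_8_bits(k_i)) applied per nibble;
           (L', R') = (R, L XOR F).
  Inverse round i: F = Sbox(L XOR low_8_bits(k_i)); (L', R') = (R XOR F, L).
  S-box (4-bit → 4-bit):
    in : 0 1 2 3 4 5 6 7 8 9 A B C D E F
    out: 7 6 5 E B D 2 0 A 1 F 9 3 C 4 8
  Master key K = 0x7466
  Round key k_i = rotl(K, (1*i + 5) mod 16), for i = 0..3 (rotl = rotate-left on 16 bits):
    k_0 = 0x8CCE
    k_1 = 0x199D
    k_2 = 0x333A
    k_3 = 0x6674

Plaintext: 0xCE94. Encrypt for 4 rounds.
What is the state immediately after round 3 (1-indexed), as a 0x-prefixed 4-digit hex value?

s_0 = plaintext = 0xCE94
s_1 = Round(s_0, k_0) = 0x9411
s_2 = Round(s_1, k_1) = 0x1137
s_3 = Round(s_2, k_2) = 0x376D
s_4 = Round(s_3, k_3) = 0x6D56

0x376D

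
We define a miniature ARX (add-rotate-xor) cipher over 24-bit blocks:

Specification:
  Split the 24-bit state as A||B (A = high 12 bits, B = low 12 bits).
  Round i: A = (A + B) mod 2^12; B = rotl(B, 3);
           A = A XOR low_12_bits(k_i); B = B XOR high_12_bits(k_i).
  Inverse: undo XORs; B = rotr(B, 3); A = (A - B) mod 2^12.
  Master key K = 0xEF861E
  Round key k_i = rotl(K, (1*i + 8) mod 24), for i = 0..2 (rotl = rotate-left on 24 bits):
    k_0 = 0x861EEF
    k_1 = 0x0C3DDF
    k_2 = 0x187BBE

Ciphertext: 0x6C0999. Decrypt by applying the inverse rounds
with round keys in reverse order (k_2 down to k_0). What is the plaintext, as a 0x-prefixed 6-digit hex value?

0x1C833B

s_0 = ciphertext = 0x6C0999
s_1 = InvRound(s_0, k_2) = 0x07BD03
s_2 = InvRound(s_1, k_1) = 0xBEC1B8
s_3 = InvRound(s_2, k_0) = 0x1C833B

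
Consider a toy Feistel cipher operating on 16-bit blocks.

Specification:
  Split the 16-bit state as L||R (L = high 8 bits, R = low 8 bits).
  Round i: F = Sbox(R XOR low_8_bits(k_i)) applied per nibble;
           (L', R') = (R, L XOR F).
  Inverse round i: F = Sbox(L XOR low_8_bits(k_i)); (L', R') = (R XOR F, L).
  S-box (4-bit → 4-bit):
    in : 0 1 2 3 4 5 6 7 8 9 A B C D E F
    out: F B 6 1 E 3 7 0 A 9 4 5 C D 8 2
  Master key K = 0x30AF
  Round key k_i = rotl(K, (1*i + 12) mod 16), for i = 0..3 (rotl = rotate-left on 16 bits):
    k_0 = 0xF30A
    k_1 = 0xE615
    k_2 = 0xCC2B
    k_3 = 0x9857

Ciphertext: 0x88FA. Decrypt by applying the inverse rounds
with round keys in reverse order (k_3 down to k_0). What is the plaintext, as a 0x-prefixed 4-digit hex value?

s_0 = ciphertext = 0x88FA
s_1 = InvRound(s_0, k_3) = 0x2888
s_2 = InvRound(s_1, k_2) = 0x7928
s_3 = InvRound(s_2, k_1) = 0x5479
s_4 = InvRound(s_3, k_0) = 0x4154

0x4154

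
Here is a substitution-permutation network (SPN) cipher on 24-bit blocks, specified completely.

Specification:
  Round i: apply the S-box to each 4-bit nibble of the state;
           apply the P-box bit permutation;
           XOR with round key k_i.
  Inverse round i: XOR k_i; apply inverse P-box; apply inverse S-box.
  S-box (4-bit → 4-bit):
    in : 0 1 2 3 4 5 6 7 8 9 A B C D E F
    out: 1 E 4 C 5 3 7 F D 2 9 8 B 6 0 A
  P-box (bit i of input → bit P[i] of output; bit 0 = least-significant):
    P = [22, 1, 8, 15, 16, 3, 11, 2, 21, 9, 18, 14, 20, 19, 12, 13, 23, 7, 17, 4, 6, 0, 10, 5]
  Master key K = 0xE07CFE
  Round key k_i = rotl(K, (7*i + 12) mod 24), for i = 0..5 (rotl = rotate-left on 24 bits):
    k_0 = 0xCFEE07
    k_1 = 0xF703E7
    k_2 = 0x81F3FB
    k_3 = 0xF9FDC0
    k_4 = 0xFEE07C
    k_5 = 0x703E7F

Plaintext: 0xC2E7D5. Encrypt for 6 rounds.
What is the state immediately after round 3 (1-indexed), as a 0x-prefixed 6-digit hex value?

s_0 = plaintext = 0xC2E7D5
s_1 = Round(s_0, k_0) = 0xA9A46C
s_2 = Round(s_1, k_1) = 0x82AB0D
s_3 = Round(s_2, k_2) = 0x929699
s_4 = Round(s_3, k_3) = 0xD7FFCB
s_5 = Round(s_4, k_4) = 0x7506E1
s_6 = Round(s_5, k_5) = 0xC4B99C

0x929699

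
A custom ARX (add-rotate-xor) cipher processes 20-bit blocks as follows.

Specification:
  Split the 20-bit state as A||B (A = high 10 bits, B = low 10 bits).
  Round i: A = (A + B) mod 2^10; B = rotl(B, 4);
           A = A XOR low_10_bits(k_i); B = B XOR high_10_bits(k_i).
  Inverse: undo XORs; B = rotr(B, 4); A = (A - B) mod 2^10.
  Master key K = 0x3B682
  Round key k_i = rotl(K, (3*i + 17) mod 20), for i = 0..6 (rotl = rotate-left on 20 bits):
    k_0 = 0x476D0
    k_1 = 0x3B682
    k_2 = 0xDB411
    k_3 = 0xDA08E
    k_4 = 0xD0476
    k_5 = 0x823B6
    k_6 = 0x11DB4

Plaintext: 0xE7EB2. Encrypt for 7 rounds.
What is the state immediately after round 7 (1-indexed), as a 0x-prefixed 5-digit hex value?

0x3105F

s_0 = plaintext = 0xE7EB2
s_1 = Round(s_0, k_0) = 0x20637
s_2 = Round(s_1, k_1) = 0x0EB95
s_3 = Round(s_2, k_2) = 0xF7A33
s_4 = Round(s_3, k_3) = 0xA7C50
s_5 = Round(s_4, k_4) = 0xA6640
s_6 = Round(s_5, k_5) = 0xDBE01
s_7 = Round(s_6, k_6) = 0x3105F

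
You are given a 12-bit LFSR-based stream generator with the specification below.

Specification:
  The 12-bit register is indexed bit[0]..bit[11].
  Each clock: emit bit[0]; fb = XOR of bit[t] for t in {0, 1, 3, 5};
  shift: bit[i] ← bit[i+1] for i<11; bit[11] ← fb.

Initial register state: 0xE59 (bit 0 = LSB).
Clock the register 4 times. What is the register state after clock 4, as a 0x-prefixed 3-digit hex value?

reg_0 = 0xE59
clock 1: out=1, reg = 0x72C
clock 2: out=0, reg = 0x396
clock 3: out=0, reg = 0x9CB
clock 4: out=1, reg = 0xCE5

0xCE5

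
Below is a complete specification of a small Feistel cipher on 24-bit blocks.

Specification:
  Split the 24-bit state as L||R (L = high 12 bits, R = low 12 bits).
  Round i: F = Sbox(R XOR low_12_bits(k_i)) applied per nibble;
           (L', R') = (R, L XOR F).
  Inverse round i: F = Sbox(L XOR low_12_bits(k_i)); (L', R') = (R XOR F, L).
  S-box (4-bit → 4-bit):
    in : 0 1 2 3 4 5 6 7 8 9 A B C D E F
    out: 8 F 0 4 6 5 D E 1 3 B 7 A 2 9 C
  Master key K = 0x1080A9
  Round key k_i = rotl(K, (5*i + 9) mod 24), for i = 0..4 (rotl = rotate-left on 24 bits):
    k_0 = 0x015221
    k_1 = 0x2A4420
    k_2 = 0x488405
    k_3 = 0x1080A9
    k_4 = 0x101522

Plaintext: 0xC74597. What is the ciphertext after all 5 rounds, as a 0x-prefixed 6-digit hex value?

s_0 = plaintext = 0xC74597
s_1 = Round(s_0, k_0) = 0x597209
s_2 = Round(s_1, k_1) = 0x209894
s_3 = Round(s_2, k_2) = 0x894836
s_4 = Round(s_3, k_3) = 0x8369A8
s_5 = Round(s_4, k_4) = 0x9A822D

0x9A822D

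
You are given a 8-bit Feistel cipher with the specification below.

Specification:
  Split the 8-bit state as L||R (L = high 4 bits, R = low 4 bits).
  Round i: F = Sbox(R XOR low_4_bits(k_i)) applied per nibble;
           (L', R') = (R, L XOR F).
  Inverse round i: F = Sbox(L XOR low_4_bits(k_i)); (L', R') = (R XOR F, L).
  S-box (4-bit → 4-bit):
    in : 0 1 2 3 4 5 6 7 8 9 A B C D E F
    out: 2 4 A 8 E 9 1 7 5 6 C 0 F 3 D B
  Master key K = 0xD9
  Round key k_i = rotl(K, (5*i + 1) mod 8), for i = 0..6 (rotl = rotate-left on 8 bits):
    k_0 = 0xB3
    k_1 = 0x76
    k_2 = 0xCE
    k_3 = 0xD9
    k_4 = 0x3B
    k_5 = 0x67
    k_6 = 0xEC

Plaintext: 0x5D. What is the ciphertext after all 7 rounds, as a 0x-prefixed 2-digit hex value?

s_0 = plaintext = 0x5D
s_1 = Round(s_0, k_0) = 0xD8
s_2 = Round(s_1, k_1) = 0x80
s_3 = Round(s_2, k_2) = 0x05
s_4 = Round(s_3, k_3) = 0x5F
s_5 = Round(s_4, k_4) = 0xFB
s_6 = Round(s_5, k_5) = 0xB0
s_7 = Round(s_6, k_6) = 0x04

0x04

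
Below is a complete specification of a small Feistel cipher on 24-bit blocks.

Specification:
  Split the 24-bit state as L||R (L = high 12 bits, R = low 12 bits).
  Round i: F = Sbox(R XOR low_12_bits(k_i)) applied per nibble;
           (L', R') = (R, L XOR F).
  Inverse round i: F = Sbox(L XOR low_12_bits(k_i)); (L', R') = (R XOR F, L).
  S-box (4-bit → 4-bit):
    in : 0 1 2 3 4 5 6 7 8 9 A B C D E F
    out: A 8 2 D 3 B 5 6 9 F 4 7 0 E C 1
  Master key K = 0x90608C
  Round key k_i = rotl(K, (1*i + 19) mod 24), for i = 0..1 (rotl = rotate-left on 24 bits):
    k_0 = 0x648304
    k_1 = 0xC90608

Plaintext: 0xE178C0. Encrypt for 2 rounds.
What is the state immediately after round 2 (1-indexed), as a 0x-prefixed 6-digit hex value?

s_0 = plaintext = 0xE178C0
s_1 = Round(s_0, k_0) = 0x8C0914
s_2 = Round(s_1, k_1) = 0x914940

0x914940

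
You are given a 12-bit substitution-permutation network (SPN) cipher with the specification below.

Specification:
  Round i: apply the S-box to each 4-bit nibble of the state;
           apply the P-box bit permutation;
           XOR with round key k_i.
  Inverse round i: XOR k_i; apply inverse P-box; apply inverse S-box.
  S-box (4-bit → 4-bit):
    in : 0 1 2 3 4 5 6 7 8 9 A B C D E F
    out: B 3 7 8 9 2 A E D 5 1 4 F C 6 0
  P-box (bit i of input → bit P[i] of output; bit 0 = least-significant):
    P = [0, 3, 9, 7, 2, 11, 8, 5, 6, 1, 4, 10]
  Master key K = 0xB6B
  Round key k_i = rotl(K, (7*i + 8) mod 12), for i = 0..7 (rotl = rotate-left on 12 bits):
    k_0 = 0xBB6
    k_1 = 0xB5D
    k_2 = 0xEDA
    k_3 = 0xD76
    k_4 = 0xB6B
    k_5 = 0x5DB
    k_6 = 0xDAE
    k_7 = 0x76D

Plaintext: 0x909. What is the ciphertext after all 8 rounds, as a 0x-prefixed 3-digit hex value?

s_0 = plaintext = 0x909
s_1 = Round(s_0, k_0) = 0x1C3
s_2 = Round(s_1, k_1) = 0x2BB
s_3 = Round(s_2, k_2) = 0xD88
s_4 = Round(s_3, k_3) = 0xAC3
s_5 = Round(s_4, k_4) = 0x28F
s_6 = Round(s_5, k_5) = 0x4AD
s_7 = Round(s_6, k_6) = 0xB6A
s_8 = Round(s_7, k_7) = 0xF5C

0xF5C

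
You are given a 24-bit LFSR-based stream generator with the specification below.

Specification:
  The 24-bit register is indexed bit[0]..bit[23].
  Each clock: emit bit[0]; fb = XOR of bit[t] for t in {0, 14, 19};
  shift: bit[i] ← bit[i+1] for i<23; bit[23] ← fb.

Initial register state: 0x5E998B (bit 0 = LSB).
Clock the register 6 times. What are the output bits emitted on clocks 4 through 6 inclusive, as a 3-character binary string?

reg_0 = 0x5E998B
clock 1: out=1, reg = 0x2F4CC5
clock 2: out=1, reg = 0x97A662
clock 3: out=0, reg = 0x4BD331
clock 4: out=1, reg = 0xA5E998
clock 5: out=0, reg = 0xD2F4CC
clock 6: out=0, reg = 0xE97A66

100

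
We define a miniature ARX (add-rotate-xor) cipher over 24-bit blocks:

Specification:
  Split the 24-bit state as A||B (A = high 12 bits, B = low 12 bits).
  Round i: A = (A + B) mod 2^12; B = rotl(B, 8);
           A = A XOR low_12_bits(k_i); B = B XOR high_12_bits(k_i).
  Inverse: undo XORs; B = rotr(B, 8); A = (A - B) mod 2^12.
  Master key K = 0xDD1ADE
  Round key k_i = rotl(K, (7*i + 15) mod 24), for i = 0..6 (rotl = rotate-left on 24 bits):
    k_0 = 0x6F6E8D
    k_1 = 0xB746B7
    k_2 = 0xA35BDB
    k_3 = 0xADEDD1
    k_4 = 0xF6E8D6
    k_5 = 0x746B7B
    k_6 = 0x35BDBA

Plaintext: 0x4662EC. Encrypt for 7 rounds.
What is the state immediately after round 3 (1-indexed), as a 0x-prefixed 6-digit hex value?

0xE02308

s_0 = plaintext = 0x4662EC
s_1 = Round(s_0, k_0) = 0x9DFAD8
s_2 = Round(s_1, k_1) = 0x2003D9
s_3 = Round(s_2, k_2) = 0xE02308
s_4 = Round(s_3, k_3) = 0xCDB2EE
s_5 = Round(s_4, k_4) = 0x71F140
s_6 = Round(s_5, k_5) = 0x324752
s_7 = Round(s_6, k_6) = 0x7CC12E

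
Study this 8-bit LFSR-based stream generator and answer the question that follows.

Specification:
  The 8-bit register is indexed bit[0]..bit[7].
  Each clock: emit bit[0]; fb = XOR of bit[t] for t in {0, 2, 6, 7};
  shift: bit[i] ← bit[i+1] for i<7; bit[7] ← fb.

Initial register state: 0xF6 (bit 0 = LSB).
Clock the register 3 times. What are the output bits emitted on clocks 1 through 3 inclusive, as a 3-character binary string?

reg_0 = 0xF6
clock 1: out=0, reg = 0xFB
clock 2: out=1, reg = 0xFD
clock 3: out=1, reg = 0x7E

011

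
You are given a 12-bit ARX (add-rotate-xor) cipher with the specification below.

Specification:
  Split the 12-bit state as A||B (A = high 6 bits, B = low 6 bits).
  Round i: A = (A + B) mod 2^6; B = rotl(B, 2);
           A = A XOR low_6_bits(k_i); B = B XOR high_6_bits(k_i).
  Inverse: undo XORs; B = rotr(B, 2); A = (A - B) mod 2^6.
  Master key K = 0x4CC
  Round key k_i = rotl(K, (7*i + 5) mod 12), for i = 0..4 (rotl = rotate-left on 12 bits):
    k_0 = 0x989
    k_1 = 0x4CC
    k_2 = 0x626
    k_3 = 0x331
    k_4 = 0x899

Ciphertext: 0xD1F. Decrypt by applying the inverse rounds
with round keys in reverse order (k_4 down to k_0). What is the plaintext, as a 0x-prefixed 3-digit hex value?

s_0 = ciphertext = 0xD1F
s_1 = InvRound(s_0, k_4) = 0x39F
s_2 = InvRound(s_1, k_3) = 0x2F4
s_3 = InvRound(s_2, k_2) = 0x88B
s_4 = InvRound(s_3, k_1) = 0xA06
s_5 = InvRound(s_4, k_0) = 0x648

0x648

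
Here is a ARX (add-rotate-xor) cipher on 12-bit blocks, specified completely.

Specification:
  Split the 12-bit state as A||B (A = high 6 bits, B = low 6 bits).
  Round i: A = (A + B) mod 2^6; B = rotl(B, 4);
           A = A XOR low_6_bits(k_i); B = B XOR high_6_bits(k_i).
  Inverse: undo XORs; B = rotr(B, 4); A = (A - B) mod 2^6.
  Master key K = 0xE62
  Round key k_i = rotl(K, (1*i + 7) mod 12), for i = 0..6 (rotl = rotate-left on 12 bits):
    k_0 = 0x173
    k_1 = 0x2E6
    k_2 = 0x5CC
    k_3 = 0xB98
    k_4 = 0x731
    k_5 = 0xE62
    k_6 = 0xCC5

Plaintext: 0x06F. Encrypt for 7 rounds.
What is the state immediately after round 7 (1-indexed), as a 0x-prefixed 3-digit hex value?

s_0 = plaintext = 0x06F
s_1 = Round(s_0, k_0) = 0x0FE
s_2 = Round(s_1, k_1) = 0x9E4
s_3 = Round(s_2, k_2) = 0x1DE
s_4 = Round(s_3, k_3) = 0xF49
s_5 = Round(s_4, k_4) = 0xDCE
s_6 = Round(s_5, k_5) = 0x9DA
s_7 = Round(s_6, k_6) = 0x115

0x115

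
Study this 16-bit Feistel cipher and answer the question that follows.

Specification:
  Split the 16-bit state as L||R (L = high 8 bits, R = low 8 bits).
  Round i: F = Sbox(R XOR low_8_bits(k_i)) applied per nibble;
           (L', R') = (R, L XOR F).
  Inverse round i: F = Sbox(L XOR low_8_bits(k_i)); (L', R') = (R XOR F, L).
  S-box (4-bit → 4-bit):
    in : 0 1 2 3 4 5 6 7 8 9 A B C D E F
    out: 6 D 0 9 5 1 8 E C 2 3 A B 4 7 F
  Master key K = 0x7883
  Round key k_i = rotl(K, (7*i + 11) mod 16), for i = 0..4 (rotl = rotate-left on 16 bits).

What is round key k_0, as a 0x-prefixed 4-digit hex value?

K = 0x7883
k_0 = rotl(K, (7*0+11) mod 16) = rotl(K, 11) = 0x1BC4

0x1BC4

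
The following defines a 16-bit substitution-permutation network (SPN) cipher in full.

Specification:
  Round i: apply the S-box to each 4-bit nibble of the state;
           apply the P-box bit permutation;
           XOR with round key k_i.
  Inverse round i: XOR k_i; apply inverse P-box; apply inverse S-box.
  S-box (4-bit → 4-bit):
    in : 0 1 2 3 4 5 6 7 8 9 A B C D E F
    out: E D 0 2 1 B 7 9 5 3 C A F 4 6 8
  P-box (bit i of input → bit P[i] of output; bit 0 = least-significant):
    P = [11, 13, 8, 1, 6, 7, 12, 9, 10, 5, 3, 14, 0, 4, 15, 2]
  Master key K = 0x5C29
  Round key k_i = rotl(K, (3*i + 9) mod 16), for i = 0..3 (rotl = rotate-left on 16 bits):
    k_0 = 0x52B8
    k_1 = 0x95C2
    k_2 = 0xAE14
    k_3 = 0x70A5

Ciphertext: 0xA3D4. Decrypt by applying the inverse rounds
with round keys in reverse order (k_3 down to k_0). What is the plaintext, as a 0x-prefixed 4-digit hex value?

0x549B

s_0 = ciphertext = 0xA3D4
s_1 = InvRound(s_0, k_3) = 0x6B1D
s_2 = InvRound(s_1, k_2) = 0x812D
s_3 = InvRound(s_2, k_1) = 0x766F
s_4 = InvRound(s_3, k_0) = 0x549B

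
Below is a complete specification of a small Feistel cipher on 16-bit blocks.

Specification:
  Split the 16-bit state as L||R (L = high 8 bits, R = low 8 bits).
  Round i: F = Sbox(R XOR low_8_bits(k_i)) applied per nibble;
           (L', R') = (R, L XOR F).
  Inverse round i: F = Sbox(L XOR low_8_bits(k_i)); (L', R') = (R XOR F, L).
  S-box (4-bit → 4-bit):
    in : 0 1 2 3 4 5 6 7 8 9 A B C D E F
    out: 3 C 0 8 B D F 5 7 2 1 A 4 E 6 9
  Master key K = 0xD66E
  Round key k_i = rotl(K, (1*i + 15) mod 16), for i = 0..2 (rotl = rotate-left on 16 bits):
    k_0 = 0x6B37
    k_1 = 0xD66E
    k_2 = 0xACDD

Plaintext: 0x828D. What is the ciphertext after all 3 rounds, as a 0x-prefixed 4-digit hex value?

s_0 = plaintext = 0x828D
s_1 = Round(s_0, k_0) = 0x8D23
s_2 = Round(s_1, k_1) = 0x2333
s_3 = Round(s_2, k_2) = 0x3345

0x3345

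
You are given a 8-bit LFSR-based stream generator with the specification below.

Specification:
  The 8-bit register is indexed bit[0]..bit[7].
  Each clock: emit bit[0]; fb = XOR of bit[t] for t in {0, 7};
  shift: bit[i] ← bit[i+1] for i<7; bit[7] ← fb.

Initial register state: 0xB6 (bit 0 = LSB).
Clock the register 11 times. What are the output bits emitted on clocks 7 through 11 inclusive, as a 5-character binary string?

01101

reg_0 = 0xB6
clock 1: out=0, reg = 0xDB
clock 2: out=1, reg = 0x6D
clock 3: out=1, reg = 0xB6
clock 4: out=0, reg = 0xDB
clock 5: out=1, reg = 0x6D
clock 6: out=1, reg = 0xB6
clock 7: out=0, reg = 0xDB
clock 8: out=1, reg = 0x6D
clock 9: out=1, reg = 0xB6
clock 10: out=0, reg = 0xDB
clock 11: out=1, reg = 0x6D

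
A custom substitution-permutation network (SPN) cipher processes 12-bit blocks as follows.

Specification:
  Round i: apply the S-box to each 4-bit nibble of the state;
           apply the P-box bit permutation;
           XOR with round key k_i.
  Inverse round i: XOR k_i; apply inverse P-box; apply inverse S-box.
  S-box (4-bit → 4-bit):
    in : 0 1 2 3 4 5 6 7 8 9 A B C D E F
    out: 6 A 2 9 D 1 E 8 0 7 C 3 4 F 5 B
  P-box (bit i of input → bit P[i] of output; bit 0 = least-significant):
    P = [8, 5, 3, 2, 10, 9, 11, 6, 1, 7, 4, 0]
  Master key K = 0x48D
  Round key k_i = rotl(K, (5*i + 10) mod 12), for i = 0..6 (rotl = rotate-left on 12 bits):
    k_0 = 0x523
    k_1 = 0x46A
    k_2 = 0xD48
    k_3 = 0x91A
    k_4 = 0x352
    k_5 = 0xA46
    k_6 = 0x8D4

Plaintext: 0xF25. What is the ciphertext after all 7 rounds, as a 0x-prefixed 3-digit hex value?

s_0 = plaintext = 0xF25
s_1 = Round(s_0, k_0) = 0x6A0
s_2 = Round(s_1, k_1) = 0xC93
s_3 = Round(s_2, k_2) = 0x25C
s_4 = Round(s_3, k_3) = 0xD92
s_5 = Round(s_4, k_4) = 0xDE1
s_6 = Round(s_5, k_5) = 0x6F1
s_7 = Round(s_6, k_6) = 0xE21

0xE21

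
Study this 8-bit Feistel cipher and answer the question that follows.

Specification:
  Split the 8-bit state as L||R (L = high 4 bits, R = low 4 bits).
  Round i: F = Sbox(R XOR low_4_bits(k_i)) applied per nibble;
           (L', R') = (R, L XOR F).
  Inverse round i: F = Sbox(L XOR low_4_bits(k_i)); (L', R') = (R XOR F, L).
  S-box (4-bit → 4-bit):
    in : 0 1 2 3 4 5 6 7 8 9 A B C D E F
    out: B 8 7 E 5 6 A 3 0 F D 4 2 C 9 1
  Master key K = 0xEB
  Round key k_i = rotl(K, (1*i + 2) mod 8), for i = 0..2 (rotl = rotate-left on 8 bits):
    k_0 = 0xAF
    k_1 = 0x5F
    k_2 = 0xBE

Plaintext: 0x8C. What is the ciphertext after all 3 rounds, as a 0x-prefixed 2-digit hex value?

0x3A

s_0 = plaintext = 0x8C
s_1 = Round(s_0, k_0) = 0xC6
s_2 = Round(s_1, k_1) = 0x63
s_3 = Round(s_2, k_2) = 0x3A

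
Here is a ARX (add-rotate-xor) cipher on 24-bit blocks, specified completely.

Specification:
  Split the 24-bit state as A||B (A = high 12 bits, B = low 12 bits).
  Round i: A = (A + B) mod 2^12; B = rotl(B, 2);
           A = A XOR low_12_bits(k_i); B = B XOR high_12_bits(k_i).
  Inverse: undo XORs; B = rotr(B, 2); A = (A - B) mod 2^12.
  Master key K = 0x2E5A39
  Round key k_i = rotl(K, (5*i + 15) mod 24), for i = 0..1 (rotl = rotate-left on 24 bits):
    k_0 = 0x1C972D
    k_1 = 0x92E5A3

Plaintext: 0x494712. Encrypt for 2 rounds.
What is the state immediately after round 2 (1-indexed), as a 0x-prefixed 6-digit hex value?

s_0 = plaintext = 0x494712
s_1 = Round(s_0, k_0) = 0xC8BD80
s_2 = Round(s_1, k_1) = 0xFA8F2D

0xFA8F2D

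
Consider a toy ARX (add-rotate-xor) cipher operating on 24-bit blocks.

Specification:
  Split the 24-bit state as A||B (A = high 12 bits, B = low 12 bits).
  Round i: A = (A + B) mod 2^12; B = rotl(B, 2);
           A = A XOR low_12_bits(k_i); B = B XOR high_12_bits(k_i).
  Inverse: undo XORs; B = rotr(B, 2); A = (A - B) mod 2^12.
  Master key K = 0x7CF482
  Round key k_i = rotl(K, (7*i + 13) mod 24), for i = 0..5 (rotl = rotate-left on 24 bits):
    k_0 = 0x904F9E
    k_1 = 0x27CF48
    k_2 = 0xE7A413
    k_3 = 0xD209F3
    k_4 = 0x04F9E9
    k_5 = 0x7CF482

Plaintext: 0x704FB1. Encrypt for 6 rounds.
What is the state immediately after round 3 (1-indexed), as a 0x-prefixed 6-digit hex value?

0x904BBD

s_0 = plaintext = 0x704FB1
s_1 = Round(s_0, k_0) = 0x92B7C3
s_2 = Round(s_1, k_1) = 0xFA6D71
s_3 = Round(s_2, k_2) = 0x904BBD
s_4 = Round(s_3, k_3) = 0xD323D6
s_5 = Round(s_4, k_4) = 0x8E1F17
s_6 = Round(s_5, k_5) = 0x37AB90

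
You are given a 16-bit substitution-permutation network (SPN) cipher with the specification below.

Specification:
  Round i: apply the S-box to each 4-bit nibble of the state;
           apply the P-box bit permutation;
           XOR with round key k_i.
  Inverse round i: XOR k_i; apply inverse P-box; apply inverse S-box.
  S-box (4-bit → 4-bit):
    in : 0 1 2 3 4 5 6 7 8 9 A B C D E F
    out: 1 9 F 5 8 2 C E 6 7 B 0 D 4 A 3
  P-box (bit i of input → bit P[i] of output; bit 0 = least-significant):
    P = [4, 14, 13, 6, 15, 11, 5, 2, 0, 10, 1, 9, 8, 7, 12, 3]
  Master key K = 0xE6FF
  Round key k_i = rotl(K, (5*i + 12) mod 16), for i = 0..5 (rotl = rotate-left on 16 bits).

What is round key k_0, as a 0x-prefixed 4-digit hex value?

0xFE6F

K = 0xE6FF
k_0 = rotl(K, (5*0+12) mod 16) = rotl(K, 12) = 0xFE6F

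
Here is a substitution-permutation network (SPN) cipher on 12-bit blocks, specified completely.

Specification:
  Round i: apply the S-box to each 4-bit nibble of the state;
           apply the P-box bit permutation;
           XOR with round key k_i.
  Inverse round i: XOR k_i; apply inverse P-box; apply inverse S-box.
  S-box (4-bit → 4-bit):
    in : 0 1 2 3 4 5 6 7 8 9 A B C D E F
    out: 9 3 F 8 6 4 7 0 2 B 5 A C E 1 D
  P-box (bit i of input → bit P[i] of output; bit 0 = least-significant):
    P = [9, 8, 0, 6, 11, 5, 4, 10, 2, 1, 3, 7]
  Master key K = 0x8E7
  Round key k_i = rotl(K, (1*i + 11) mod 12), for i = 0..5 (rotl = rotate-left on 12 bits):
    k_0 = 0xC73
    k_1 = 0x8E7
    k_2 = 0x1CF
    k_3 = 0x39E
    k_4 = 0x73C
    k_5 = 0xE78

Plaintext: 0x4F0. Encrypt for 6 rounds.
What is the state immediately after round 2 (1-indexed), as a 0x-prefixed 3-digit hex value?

0x719

s_0 = plaintext = 0x4F0
s_1 = Round(s_0, k_0) = 0x229
s_2 = Round(s_1, k_1) = 0x719
s_3 = Round(s_2, k_2) = 0xAAF
s_4 = Round(s_3, k_3) = 0x9C3
s_5 = Round(s_4, k_4) = 0x3EA
s_6 = Round(s_5, k_5) = 0x4F9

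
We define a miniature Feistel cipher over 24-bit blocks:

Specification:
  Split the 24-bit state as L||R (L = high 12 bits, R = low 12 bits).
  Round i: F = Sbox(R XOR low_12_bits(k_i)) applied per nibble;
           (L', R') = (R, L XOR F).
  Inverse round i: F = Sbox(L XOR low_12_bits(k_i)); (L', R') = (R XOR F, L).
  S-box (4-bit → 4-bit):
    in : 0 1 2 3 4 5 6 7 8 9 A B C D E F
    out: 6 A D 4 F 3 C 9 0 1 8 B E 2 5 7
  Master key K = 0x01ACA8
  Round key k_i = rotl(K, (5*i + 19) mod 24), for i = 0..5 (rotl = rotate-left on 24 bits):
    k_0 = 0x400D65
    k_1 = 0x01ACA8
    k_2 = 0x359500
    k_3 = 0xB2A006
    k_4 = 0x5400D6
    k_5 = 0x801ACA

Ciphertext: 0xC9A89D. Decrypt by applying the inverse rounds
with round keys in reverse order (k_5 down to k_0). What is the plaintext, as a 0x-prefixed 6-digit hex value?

0x4DDE3D

s_0 = ciphertext = 0xC9A89D
s_1 = InvRound(s_0, k_5) = 0x4ABC9A
s_2 = InvRound(s_1, k_4) = 0x3084AB
s_3 = InvRound(s_2, k_3) = 0x0CE308
s_4 = InvRound(s_3, k_2) = 0x0ED0CE
s_5 = InvRound(s_4, k_1) = 0xE3D0ED
s_6 = InvRound(s_5, k_0) = 0x4DDE3D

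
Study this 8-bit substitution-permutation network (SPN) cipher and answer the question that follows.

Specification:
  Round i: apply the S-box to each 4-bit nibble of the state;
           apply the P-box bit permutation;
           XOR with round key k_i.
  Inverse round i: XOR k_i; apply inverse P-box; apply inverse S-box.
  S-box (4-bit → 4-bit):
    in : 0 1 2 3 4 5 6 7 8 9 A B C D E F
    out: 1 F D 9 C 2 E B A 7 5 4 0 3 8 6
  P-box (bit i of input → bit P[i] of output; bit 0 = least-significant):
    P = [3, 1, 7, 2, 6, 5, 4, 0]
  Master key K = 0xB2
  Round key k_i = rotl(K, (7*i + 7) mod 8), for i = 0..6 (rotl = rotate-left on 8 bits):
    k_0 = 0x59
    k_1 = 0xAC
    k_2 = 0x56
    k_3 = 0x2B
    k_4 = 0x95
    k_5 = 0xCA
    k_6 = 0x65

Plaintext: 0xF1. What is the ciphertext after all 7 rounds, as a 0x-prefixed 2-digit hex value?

0x75

s_0 = plaintext = 0xF1
s_1 = Round(s_0, k_0) = 0xE7
s_2 = Round(s_1, k_1) = 0xA3
s_3 = Round(s_2, k_2) = 0x0A
s_4 = Round(s_3, k_3) = 0xE3
s_5 = Round(s_4, k_4) = 0x98
s_6 = Round(s_5, k_5) = 0xBC
s_7 = Round(s_6, k_6) = 0x75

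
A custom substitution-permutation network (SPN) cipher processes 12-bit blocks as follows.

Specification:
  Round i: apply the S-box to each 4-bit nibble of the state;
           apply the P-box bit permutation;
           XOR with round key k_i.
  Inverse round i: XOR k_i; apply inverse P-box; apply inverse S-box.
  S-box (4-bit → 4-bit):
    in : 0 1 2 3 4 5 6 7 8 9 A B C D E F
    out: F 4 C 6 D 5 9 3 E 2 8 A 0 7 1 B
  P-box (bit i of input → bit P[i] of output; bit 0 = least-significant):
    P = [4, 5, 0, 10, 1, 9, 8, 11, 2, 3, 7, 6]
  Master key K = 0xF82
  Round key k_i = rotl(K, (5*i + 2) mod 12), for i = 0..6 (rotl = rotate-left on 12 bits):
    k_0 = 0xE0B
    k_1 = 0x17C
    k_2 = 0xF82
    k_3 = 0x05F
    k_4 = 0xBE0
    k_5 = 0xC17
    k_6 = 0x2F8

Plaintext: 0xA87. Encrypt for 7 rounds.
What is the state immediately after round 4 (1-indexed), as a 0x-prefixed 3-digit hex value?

0xB97

s_0 = plaintext = 0xA87
s_1 = Round(s_0, k_0) = 0x57B
s_2 = Round(s_1, k_1) = 0x7DA
s_3 = Round(s_2, k_2) = 0x88C
s_4 = Round(s_3, k_3) = 0xB97
s_5 = Round(s_4, k_4) = 0x998
s_6 = Round(s_5, k_5) = 0xA3E
s_7 = Round(s_6, k_6) = 0x1A8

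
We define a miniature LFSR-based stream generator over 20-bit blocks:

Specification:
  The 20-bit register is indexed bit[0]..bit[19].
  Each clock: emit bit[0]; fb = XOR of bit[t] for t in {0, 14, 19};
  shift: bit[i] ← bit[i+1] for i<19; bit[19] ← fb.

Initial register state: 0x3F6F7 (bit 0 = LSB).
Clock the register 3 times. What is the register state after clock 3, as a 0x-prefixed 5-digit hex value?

0x07EDE

reg_0 = 0x3F6F7
clock 1: out=1, reg = 0x1FB7B
clock 2: out=1, reg = 0x0FDBD
clock 3: out=1, reg = 0x07EDE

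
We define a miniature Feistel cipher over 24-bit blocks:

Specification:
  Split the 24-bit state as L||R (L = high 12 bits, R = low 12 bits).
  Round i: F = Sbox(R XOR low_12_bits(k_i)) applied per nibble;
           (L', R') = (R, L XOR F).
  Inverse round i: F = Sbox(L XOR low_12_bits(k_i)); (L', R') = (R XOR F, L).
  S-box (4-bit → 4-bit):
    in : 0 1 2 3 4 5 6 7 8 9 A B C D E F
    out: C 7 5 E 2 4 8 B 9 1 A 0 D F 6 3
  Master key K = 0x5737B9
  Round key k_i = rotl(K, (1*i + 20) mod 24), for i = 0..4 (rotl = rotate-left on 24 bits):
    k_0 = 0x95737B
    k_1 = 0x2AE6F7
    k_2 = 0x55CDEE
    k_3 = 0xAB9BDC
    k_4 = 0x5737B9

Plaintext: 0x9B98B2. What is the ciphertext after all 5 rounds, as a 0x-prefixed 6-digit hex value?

0x1BA985

s_0 = plaintext = 0x9B98B2
s_1 = Round(s_0, k_0) = 0x8B2968
s_2 = Round(s_1, k_1) = 0x968BA1
s_3 = Round(s_2, k_2) = 0xBA114B
s_4 = Round(s_3, k_3) = 0x14B1BA
s_5 = Round(s_4, k_4) = 0x1BA985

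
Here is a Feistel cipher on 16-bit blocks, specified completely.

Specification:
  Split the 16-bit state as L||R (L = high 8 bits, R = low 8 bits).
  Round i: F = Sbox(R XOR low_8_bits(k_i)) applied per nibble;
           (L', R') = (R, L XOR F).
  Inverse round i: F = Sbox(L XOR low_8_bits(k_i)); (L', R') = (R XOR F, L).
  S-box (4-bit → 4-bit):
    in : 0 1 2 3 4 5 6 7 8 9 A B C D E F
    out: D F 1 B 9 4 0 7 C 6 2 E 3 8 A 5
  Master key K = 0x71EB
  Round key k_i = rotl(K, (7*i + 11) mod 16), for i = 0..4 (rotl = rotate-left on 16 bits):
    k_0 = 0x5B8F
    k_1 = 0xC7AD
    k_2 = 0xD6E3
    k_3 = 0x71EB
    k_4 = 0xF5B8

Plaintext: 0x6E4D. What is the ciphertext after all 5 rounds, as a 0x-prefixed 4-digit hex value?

0xB3D4

s_0 = plaintext = 0x6E4D
s_1 = Round(s_0, k_0) = 0x4D5F
s_2 = Round(s_1, k_1) = 0x5F1C
s_3 = Round(s_2, k_2) = 0x1C0A
s_4 = Round(s_3, k_3) = 0x0AB3
s_5 = Round(s_4, k_4) = 0xB3D4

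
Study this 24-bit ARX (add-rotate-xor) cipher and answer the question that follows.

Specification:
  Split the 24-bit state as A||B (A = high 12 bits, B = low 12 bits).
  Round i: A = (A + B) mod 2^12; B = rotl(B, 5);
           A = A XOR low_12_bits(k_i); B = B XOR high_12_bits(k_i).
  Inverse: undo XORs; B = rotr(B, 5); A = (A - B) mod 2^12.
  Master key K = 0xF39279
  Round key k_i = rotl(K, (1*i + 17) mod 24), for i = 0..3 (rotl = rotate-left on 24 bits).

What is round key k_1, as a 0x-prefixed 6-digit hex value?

0xE7CE49

K = 0xF39279
k_0 = rotl(K, (1*0+17) mod 24) = rotl(K, 17) = 0xF3E724
k_1 = rotl(K, (1*1+17) mod 24) = rotl(K, 18) = 0xE7CE49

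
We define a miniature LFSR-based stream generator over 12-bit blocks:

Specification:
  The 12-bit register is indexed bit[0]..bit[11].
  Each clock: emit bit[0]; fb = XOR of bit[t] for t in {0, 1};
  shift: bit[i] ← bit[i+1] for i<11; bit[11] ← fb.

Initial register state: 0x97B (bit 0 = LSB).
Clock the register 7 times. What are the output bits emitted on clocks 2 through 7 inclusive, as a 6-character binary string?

101111

reg_0 = 0x97B
clock 1: out=1, reg = 0x4BD
clock 2: out=1, reg = 0xA5E
clock 3: out=0, reg = 0xD2F
clock 4: out=1, reg = 0x697
clock 5: out=1, reg = 0x34B
clock 6: out=1, reg = 0x1A5
clock 7: out=1, reg = 0x8D2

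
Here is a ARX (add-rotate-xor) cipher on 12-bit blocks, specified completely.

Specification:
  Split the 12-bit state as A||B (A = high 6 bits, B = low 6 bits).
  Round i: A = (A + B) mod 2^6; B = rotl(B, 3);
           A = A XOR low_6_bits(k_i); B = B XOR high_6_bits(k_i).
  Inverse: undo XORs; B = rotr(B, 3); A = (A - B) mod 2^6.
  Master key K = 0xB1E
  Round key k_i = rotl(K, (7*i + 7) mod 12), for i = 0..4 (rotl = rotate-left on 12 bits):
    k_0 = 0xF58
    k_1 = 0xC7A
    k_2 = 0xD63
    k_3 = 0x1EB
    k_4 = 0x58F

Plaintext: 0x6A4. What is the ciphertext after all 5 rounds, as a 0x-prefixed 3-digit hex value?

s_0 = plaintext = 0x6A4
s_1 = Round(s_0, k_0) = 0x999
s_2 = Round(s_1, k_1) = 0x17A
s_3 = Round(s_2, k_2) = 0x722
s_4 = Round(s_3, k_3) = 0x553
s_5 = Round(s_4, k_4) = 0x9CC

0x9CC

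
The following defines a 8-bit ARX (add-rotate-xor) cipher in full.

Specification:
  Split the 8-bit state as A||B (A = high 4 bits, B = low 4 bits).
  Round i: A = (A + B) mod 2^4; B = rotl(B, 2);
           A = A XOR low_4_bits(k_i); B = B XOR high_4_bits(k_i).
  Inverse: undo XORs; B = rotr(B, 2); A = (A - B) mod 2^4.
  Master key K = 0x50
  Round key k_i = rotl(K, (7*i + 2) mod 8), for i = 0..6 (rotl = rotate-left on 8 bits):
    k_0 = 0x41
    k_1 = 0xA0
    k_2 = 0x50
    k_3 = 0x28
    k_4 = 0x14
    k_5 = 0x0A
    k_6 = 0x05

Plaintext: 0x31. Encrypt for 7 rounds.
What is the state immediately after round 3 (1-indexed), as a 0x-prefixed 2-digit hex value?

0xFF

s_0 = plaintext = 0x31
s_1 = Round(s_0, k_0) = 0x50
s_2 = Round(s_1, k_1) = 0x5A
s_3 = Round(s_2, k_2) = 0xFF
s_4 = Round(s_3, k_3) = 0x6D
s_5 = Round(s_4, k_4) = 0x76
s_6 = Round(s_5, k_5) = 0x79
s_7 = Round(s_6, k_6) = 0x56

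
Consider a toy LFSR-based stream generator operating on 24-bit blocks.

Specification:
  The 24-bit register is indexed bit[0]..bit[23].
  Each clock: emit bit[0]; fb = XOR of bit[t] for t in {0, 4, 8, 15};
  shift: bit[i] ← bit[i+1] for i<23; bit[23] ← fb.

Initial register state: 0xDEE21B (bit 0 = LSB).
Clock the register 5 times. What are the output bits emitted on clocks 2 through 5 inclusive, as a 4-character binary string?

1011

reg_0 = 0xDEE21B
clock 1: out=1, reg = 0xEF710D
clock 2: out=1, reg = 0x77B886
clock 3: out=0, reg = 0xBBDC43
clock 4: out=1, reg = 0x5DEE21
clock 5: out=1, reg = 0x2EF710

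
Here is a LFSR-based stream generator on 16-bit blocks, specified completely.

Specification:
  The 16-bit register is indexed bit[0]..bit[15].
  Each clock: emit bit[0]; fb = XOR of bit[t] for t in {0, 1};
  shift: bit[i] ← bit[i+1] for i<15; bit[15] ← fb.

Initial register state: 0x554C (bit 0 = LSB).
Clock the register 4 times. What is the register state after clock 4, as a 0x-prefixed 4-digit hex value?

reg_0 = 0x554C
clock 1: out=0, reg = 0x2AA6
clock 2: out=0, reg = 0x9553
clock 3: out=1, reg = 0x4AA9
clock 4: out=1, reg = 0xA554

0xA554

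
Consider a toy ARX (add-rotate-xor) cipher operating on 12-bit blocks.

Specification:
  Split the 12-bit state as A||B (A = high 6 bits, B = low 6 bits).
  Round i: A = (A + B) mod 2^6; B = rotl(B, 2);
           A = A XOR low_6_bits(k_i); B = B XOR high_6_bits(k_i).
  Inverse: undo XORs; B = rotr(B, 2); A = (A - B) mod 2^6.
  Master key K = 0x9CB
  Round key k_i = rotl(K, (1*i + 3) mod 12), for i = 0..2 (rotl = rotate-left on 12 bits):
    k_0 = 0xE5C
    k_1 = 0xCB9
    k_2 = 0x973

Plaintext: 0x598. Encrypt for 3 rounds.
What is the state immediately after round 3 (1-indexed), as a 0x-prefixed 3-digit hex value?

0xD68

s_0 = plaintext = 0x598
s_1 = Round(s_0, k_0) = 0xC98
s_2 = Round(s_1, k_1) = 0xCD3
s_3 = Round(s_2, k_2) = 0xD68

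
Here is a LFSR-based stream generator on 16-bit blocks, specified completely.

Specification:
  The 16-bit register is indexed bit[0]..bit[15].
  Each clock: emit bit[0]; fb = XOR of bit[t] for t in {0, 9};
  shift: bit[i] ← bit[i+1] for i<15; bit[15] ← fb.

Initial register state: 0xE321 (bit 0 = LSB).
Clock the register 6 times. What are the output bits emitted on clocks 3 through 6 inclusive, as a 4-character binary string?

0001

reg_0 = 0xE321
clock 1: out=1, reg = 0x7190
clock 2: out=0, reg = 0x38C8
clock 3: out=0, reg = 0x1C64
clock 4: out=0, reg = 0x0E32
clock 5: out=0, reg = 0x8719
clock 6: out=1, reg = 0x438C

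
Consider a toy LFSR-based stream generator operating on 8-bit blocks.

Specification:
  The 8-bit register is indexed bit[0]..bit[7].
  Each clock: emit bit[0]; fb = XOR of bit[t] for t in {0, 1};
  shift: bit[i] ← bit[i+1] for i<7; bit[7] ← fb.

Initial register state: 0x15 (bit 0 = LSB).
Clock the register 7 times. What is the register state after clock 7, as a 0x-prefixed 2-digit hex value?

reg_0 = 0x15
clock 1: out=1, reg = 0x8A
clock 2: out=0, reg = 0xC5
clock 3: out=1, reg = 0xE2
clock 4: out=0, reg = 0xF1
clock 5: out=1, reg = 0xF8
clock 6: out=0, reg = 0x7C
clock 7: out=0, reg = 0x3E

0x3E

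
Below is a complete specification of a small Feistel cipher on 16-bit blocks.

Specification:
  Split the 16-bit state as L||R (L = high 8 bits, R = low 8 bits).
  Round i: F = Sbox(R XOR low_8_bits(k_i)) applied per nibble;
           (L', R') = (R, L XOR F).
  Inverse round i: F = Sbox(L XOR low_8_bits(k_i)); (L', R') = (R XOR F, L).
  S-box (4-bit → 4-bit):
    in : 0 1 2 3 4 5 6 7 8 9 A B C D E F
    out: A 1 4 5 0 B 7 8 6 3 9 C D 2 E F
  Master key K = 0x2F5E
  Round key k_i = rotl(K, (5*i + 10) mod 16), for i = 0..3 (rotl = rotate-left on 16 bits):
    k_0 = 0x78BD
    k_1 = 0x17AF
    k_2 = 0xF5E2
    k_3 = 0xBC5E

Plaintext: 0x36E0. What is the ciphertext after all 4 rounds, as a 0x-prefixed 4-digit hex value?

0x8A8C

s_0 = plaintext = 0x36E0
s_1 = Round(s_0, k_0) = 0xE084
s_2 = Round(s_1, k_1) = 0x84AC
s_3 = Round(s_2, k_2) = 0xAC8A
s_4 = Round(s_3, k_3) = 0x8A8C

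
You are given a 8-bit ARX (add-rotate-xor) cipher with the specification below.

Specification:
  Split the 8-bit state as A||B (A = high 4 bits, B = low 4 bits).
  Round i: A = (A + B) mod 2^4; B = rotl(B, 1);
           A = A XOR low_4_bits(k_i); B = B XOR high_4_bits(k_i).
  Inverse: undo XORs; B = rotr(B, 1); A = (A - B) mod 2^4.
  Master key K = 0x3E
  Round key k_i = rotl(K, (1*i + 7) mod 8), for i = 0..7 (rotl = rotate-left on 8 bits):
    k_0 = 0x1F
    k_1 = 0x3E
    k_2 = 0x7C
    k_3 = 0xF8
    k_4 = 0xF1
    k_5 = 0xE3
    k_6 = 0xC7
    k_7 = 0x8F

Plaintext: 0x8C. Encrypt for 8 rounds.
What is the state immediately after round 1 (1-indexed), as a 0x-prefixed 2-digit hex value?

s_0 = plaintext = 0x8C
s_1 = Round(s_0, k_0) = 0xB8
s_2 = Round(s_1, k_1) = 0xD2
s_3 = Round(s_2, k_2) = 0x33
s_4 = Round(s_3, k_3) = 0xE9
s_5 = Round(s_4, k_4) = 0x6C
s_6 = Round(s_5, k_5) = 0x17
s_7 = Round(s_6, k_6) = 0xF2
s_8 = Round(s_7, k_7) = 0xEC

0xB8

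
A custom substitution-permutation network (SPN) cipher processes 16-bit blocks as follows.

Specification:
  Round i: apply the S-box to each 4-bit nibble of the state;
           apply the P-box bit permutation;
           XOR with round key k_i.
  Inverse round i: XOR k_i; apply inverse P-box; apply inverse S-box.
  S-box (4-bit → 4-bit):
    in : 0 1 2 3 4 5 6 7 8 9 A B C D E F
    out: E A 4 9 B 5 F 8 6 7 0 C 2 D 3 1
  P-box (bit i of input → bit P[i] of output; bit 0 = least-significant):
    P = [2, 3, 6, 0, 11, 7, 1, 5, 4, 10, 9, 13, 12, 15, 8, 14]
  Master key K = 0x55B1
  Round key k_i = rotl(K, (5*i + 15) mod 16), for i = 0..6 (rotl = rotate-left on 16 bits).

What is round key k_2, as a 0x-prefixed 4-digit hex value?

0x62AB

K = 0x55B1
k_0 = rotl(K, (5*0+15) mod 16) = rotl(K, 15) = 0xAAD8
k_1 = rotl(K, (5*1+15) mod 16) = rotl(K, 4) = 0x5B15
k_2 = rotl(K, (5*2+15) mod 16) = rotl(K, 9) = 0x62AB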